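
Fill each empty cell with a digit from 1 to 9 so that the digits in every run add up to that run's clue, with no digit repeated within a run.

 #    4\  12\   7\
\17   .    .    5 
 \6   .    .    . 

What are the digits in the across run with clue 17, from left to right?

3 9 5

6 in 3 cells must be {1,2,3}; 4 in 2 cells must be {1,3}.
Given what's placed, R1C1 must be 3 to fit the 17 across and 4 down.
R1C2 = 17 − 8 = 9 completes the 17 across.
R2C1 = 4 − 3 = 1 completes the 4 down.
R2C2 = 12 − 9 = 3 completes the 12 down.
R2C3 = 6 − 4 = 2 completes the 6 across.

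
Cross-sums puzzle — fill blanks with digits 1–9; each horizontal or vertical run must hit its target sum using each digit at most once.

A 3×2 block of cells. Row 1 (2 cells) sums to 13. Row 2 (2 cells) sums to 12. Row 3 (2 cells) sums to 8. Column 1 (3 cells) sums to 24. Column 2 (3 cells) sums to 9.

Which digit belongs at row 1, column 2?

5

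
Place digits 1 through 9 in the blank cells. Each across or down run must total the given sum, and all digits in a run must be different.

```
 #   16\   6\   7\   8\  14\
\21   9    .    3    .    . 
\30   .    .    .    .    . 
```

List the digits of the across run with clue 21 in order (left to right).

16 in 2 cells must be {7,9}.
R1C5 = 6: the only remaining digit allowed by both the 21 across and the 14 down.
R2C1 = 16 − 9 = 7 completes the 16 down.
R2C3 = 7 − 3 = 4 completes the 7 down.
R2C5 = 14 − 6 = 8 completes the 14 down.
No cell is forced outright now. R2C2 can only be 2 or 5 (the digits allowed by both its 30 across and its 6 down). If R2C2 = 2: then R1C2 would have to be in {1,2} for the 21 across but in {4} for the 6 down — contradiction. So R2C2 = 5.
R1C2 = 6 − 5 = 1 completes the 6 down.
R1C4 = 21 − 19 = 2 completes the 21 across.

9, 1, 3, 2, 6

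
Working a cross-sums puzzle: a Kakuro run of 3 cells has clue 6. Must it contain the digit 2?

Yes

The only way to make 6 from 3 distinct digits is {1,2,3}, which contains 2.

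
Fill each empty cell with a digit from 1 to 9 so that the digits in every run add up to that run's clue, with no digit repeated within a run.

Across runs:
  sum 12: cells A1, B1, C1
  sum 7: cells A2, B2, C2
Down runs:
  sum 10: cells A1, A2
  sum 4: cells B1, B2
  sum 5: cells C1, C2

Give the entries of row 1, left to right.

8, 3, 1

7 in 3 cells must be {1,2,4}; 4 in 2 cells must be {1,3}.
The 7 across and the 4 down share only 1, so B2 = 1.
B1 = 4 − 1 = 3 completes the 4 down.
Nothing is forced directly, so branch on A2, whose candidates are 2 or 4. If A2 = 4: then A1 would have to be in {1,2,4,5,7,8} for the 12 across but in {6} for the 10 down — contradiction. So A2 = 2.
A1 = 10 − 2 = 8 completes the 10 down.
C1 = 12 − 11 = 1 completes the 12 across.
C2 = 7 − 3 = 4 completes the 7 across.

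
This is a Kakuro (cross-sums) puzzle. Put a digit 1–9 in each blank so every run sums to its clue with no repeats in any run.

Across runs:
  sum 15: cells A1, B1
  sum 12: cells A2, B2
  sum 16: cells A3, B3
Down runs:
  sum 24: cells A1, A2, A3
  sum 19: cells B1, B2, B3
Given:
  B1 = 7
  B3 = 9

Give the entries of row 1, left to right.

8 7

16 in 2 cells must be {7,9}; 24 in 3 cells must be {7,8,9}.
A1 = 15 − 7 = 8 completes the 15 across.
B2 = 19 − 16 = 3 completes the 19 down.
A3 = 16 − 9 = 7 completes the 16 across.
A2 = 12 − 3 = 9 completes the 12 across.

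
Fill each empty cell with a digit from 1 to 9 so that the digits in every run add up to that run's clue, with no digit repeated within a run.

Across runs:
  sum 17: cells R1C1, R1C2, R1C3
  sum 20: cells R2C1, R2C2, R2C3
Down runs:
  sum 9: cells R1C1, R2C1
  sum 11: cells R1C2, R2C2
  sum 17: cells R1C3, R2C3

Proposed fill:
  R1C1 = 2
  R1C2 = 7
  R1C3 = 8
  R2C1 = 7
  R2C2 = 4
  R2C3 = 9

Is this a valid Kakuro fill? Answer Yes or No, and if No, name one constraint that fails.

Across: 2+7+8=17; 7+4+9=20. Down: 2+7=9; 7+4=11; 8+9=17. No digit repeats within any run.

Yes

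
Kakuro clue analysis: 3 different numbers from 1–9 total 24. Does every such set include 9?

Yes

The only way to make 24 from 3 distinct digits is {7,8,9}, which contains 9.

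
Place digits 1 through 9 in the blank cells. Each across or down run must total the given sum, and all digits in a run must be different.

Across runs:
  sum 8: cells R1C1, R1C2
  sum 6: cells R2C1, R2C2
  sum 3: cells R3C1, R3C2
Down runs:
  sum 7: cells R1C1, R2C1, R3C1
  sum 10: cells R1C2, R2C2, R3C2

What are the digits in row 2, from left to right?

3 in 2 cells must be {1,2}; 7 in 3 cells must be {1,2,4}.
Nothing is forced directly, so branch on R3C2, whose candidates are 1 or 2. If R3C2 = 2: that forces R3C1 = 1, R1C1 = 2, after which R1C2 would have to be in {6} for the 8 across but in {1,3,5,7} for the 10 down — contradiction. So R3C2 = 1.
R3C1 = 3 − 1 = 2 completes the 3 across.
Given what's placed, R1C1 must be 1 to fit the 8 across and 7 down.
R1C2 = 8 − 1 = 7 completes the 8 across.
R2C1 = 7 − 3 = 4 completes the 7 down.
R2C2 = 6 − 4 = 2 completes the 6 across.

4 2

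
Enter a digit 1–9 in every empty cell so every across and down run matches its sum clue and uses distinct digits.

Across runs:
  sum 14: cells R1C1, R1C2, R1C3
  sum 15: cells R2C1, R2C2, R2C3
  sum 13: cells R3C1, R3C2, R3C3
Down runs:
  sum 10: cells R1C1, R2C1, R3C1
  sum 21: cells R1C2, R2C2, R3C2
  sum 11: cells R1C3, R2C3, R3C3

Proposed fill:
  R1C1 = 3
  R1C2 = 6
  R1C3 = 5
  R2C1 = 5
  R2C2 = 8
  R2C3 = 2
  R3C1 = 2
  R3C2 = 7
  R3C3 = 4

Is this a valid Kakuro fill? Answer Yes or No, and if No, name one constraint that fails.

Across: 3+6+5=14; 5+8+2=15; 2+7+4=13. Down: 3+5+2=10; 6+8+7=21; 5+2+4=11. No digit repeats within any run.

Yes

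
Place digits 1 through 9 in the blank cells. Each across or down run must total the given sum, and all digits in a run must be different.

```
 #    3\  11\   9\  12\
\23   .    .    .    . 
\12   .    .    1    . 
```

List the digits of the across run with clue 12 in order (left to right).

2 6 1 3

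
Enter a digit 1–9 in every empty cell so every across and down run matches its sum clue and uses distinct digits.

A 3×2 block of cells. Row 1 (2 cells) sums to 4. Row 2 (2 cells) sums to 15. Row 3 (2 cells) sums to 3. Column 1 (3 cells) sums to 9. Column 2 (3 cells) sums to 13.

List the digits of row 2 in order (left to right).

6 9

4 in 2 cells must be {1,3}; 3 in 2 cells must be {1,2}.
The 15 across and the 9 down share only 6, so (2,1) = 6.
(2,2) = 15 − 6 = 9 completes the 15 across.
Given what's placed, (3,2) must be 1 to fit the 3 across and 13 down.
(1,1) = 1: the only remaining digit allowed by both the 4 across and the 9 down.
(1,2) = 4 − 1 = 3 completes the 4 across.
(3,1) = 3 − 1 = 2 completes the 3 across.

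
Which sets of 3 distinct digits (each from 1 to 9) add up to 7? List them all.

3 distinct digits from 1–9 sum between 6 and 24.
Only one set works: {1,2,4}.

{1,2,4}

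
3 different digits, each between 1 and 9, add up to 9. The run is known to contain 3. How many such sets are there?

3 distinct digits from 1–9 sum between 6 and 24.
Keeping only sets containing 3.
Enumerating: {1,3,5}, {2,3,4}.

2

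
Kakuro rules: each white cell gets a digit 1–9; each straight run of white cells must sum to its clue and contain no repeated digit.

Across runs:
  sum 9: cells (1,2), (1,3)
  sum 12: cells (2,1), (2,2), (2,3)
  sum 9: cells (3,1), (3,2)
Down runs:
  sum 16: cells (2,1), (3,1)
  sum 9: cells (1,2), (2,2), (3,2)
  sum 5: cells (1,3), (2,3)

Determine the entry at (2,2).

1

16 in 2 cells must be {7,9}.
The 9 across and the 16 down share only 7, so (3,1) = 7.
(3,2) = 9 − 7 = 2 completes the 9 across.
(2,1) = 16 − 7 = 9 completes the 16 down.
(2,2) = 1: the only remaining digit allowed by both the 12 across and the 9 down.
(2,3) = 12 − 10 = 2 completes the 12 across.
(1,2) = 9 − 3 = 6 completes the 9 down.
(1,3) = 9 − 6 = 3 completes the 9 across.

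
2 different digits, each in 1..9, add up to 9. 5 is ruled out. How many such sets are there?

2 distinct digits from 1–9 sum between 3 and 17.
Dropping sets that contain 5.
Enumerating: {1,8}, {2,7}, {3,6}.

3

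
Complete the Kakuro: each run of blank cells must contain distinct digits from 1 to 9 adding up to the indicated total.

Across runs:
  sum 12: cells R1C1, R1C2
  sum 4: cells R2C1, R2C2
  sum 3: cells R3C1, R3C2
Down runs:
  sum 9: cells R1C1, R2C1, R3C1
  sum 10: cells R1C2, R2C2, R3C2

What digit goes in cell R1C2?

7

4 in 2 cells must be {1,3}; 3 in 2 cells must be {1,2}.
Nothing is forced directly, so branch on R3C1, whose candidates are 1 or 2. If R3C1 = 2: that forces R3C2 = 1, R2C2 = 3, after which R1C2 would have to be in {3,4,5,7,8,9} for the 12 across but in {6} for the 10 down — contradiction. So R3C1 = 1.
Given what's placed, R2C1 must be 3 to fit the 4 across and 9 down.
R2C2 = 4 − 3 = 1 completes the 4 across.
R3C2 = 3 − 1 = 2 completes the 3 across.
R1C1 = 9 − 4 = 5 completes the 9 down.
R1C2 = 12 − 5 = 7 completes the 12 across.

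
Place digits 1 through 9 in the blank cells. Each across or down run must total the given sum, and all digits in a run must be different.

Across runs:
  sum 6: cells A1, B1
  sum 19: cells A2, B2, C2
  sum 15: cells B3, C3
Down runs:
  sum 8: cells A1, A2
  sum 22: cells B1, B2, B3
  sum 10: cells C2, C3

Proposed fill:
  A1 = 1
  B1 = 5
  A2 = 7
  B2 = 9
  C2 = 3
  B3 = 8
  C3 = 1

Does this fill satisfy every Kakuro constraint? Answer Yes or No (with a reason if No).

No — the down run C2–C3 sums to 4, not 10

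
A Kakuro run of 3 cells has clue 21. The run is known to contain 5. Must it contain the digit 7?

The only way to make 21 from 3 distinct digits under that restriction is {5,7,9}, which contains 7.

Yes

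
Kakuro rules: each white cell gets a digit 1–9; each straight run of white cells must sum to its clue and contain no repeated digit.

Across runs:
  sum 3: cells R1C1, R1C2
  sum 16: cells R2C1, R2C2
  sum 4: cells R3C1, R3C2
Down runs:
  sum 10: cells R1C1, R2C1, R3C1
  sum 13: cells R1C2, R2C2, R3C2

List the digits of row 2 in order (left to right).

7 9

3 in 2 cells must be {1,2}; 16 in 2 cells must be {7,9}; 4 in 2 cells must be {1,3}.
The 16 across and the 10 down share only 7, so R2C1 = 7.
R2C2 = 16 − 7 = 9 completes the 16 across.
Given what's placed, R3C1 must be 1 to fit the 4 across and 10 down.
R3C2 = 4 − 1 = 3 completes the 4 across.
R1C1 = 10 − 8 = 2 completes the 10 down.
R1C2 = 3 − 2 = 1 completes the 3 across.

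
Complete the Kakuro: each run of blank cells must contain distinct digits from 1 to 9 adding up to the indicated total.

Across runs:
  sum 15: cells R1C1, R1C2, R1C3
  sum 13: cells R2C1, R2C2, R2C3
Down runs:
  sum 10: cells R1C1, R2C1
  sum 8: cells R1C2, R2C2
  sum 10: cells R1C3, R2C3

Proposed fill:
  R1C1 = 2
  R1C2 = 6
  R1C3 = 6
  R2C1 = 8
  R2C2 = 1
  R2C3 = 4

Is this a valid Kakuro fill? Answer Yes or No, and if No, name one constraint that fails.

No — the down run R1C2–R2C2 sums to 7, not 8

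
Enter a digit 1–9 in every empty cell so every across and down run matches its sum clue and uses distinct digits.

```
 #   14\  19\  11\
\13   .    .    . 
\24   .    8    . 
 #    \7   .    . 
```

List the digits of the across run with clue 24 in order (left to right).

24 in 3 cells must be {7,8,9}.
R2C1 = 9: the only remaining digit allowed by both the 24 across and the 14 down.
R2C3 = 24 − 17 = 7 completes the 24 across.
R1C1 = 14 − 9 = 5 completes the 14 down.
R1C3 = 1: the only remaining digit allowed by both the 13 across and the 11 down.
R3C3 = 11 − 8 = 3 completes the 11 down.
R1C2 = 13 − 6 = 7 completes the 13 across.
R3C2 = 7 − 3 = 4 completes the 7 across.

9 8 7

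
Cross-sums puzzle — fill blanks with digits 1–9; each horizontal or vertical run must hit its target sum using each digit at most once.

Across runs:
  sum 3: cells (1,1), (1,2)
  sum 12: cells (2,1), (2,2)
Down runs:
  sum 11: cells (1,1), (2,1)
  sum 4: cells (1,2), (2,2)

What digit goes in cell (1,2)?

1

3 in 2 cells must be {1,2}; 4 in 2 cells must be {1,3}.
The 3 across and the 11 down share only 2, so (1,1) = 2.
(1,2) = 3 − 2 = 1 completes the 3 across.
(2,1) = 11 − 2 = 9 completes the 11 down.
(2,2) = 12 − 9 = 3 completes the 12 across.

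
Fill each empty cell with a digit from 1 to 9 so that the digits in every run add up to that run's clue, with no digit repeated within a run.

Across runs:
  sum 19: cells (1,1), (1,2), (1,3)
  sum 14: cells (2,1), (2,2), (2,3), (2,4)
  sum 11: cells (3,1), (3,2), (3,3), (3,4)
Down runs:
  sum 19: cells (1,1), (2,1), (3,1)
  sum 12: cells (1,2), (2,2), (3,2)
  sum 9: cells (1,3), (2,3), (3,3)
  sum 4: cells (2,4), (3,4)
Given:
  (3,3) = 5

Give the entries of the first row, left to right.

9, 7, 3

11 in 4 cells must be {1,2,3,5}; 4 in 2 cells must be {1,3}.
Given what's placed, (1,3) must be 3 to fit the 19 across and 9 down.
(2,3) = 9 − 8 = 1 completes the 9 down.
Given what's placed, (2,4) must be 3 to fit the 14 across and 4 down.
(3,4) = 4 − 3 = 1 completes the 4 down.
No cell is forced outright now. (3,1) can only be 2 or 3 (the digits allowed by both its 11 across and its 19 down). If (3,1) = 3: then (2,1) would have to be in {2,4,6,8} for the 14 across but in {7,9} for the 19 down — contradiction. So (3,1) = 2.
(1,1) = 9: the only remaining digit allowed by both the 19 across and the 19 down.
(1,2) = 19 − 12 = 7 completes the 19 across.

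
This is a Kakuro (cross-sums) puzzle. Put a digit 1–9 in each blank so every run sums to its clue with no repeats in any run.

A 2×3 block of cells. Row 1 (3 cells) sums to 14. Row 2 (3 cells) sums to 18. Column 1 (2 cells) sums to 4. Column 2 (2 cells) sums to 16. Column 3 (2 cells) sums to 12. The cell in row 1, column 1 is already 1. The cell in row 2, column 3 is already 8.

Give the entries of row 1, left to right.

4 in 2 cells must be {1,3}; 16 in 2 cells must be {7,9}.
(1,3) = 12 − 8 = 4 completes the 12 down.
(2,1) = 4 − 1 = 3 completes the 4 down.
(2,2) = 18 − 11 = 7 completes the 18 across.
(1,2) = 14 − 5 = 9 completes the 14 across.

1, 9, 4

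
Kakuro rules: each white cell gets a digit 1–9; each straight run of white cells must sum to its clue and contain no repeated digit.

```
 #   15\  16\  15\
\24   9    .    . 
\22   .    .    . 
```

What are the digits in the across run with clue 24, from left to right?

9 7 8

24 in 3 cells must be {7,8,9}; 16 in 2 cells must be {7,9}.
Given what's placed, R1C2 must be 7 to fit the 24 across and 16 down.
R1C3 = 24 − 16 = 8 completes the 24 across.
R2C1 = 15 − 9 = 6 completes the 15 down.
R2C2 = 16 − 7 = 9 completes the 16 down.
R2C3 = 22 − 15 = 7 completes the 22 across.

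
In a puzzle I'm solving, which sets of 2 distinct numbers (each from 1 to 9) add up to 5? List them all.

{1,4}; {2,3}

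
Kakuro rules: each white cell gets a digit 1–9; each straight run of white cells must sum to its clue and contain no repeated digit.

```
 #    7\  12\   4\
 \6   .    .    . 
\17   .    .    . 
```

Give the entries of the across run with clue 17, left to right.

5, 9, 3

6 in 3 cells must be {1,2,3}; 4 in 2 cells must be {1,3}.
The 6 across and the 12 down share only 3, so R1C2 = 3.
Given what's placed, R1C3 must be 1 to fit the 6 across and 4 down.
R2C2 = 12 − 3 = 9 completes the 12 down.
R2C3 = 4 − 1 = 3 completes the 4 down.
R1C1 = 6 − 4 = 2 completes the 6 across.
R2C1 = 17 − 12 = 5 completes the 17 across.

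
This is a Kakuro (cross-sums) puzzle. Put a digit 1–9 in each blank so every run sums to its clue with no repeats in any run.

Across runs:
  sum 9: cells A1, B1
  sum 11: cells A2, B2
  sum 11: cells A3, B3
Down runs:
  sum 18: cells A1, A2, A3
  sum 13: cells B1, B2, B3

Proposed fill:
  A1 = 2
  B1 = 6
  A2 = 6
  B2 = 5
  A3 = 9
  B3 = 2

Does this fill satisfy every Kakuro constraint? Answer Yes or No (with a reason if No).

No — the down run A1–A3 sums to 17, not 18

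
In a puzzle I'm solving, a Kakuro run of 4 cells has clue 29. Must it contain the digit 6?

No

The only way to make 29 from 4 distinct digits is {5,7,8,9}, which does not contain 6.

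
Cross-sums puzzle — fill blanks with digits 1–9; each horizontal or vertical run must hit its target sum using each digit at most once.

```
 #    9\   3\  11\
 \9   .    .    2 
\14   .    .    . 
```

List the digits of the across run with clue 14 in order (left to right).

3, 2, 9

3 in 2 cells must be {1,2}.
R1C2 = 1: the only remaining digit allowed by both the 9 across and the 3 down.
R2C2 = 3 − 1 = 2 completes the 3 down.
R2C3 = 11 − 2 = 9 completes the 11 down.
R1C1 = 9 − 3 = 6 completes the 9 across.
R2C1 = 14 − 11 = 3 completes the 14 across.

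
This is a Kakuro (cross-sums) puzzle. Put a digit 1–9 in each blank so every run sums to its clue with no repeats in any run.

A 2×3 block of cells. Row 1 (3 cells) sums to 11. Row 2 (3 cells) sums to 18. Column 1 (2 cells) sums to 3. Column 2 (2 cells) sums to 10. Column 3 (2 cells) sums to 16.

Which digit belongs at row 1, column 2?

3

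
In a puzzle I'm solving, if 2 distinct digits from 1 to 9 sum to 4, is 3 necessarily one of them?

The only way to make 4 from 2 distinct digits is {1,3}, which contains 3.

Yes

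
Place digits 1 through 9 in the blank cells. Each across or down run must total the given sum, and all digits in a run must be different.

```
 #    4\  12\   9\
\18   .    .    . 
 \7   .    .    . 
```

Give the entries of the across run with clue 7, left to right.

1 4 2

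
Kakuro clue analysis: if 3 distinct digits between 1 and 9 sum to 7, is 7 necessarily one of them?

No

The only way to make 7 from 3 distinct digits is {1,2,4}, which does not contain 7.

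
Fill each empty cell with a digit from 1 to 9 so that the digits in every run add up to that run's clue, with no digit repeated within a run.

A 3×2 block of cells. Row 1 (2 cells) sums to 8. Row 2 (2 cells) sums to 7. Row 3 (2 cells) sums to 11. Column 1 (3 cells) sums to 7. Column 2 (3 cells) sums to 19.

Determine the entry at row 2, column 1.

4

7 in 3 cells must be {1,2,4}.
Nothing is forced directly, so branch on (1,1), whose candidates are 1 or 2. If (1,1) = 2: that forces (1,2) = 6, (3,1) = 4, after which (3,2) would have to be in {7} for the 11 across but in {4,5,8,9} for the 19 down — contradiction. So (1,1) = 1.
(1,2) = 8 − 1 = 7 completes the 8 across.
Nothing is forced directly, so branch on (2,1), whose candidates are 2 or 4. If (2,1) = 2: then (2,2) would have to be in {5} for the 7 across but in {3,4,8,9} for the 19 down — contradiction. So (2,1) = 4.
(2,2) = 7 − 4 = 3 completes the 7 across.
(3,1) = 7 − 5 = 2 completes the 7 down.
(3,2) = 11 − 2 = 9 completes the 11 across.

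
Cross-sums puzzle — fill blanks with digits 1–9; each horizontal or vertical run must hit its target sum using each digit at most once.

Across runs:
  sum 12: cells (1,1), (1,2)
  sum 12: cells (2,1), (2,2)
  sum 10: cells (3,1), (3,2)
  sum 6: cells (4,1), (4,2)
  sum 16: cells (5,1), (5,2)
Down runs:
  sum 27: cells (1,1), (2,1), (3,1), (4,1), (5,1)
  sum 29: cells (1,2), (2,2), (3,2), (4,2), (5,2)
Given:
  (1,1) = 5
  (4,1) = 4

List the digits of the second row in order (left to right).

9 3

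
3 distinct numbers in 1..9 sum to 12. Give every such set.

{1,2,9}; {1,3,8}; {1,4,7}; {1,5,6}; {2,3,7}; {2,4,6}; {3,4,5}

3 distinct digits from 1–9 sum between 6 and 24.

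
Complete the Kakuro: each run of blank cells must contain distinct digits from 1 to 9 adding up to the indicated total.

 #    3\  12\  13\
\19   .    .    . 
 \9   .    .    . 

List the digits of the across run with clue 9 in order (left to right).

3 in 2 cells must be {1,2}.
The 19 across and the 3 down share only 2, so R1C1 = 2.
R2C1 = 3 − 2 = 1 completes the 3 down.
Nothing is forced directly, so branch on R2C2, whose candidates are 3 or 5. If R2C2 = 5: then R1C2 would have to be in {8,9} for the 19 across but in {7} for the 12 down — contradiction. So R2C2 = 3.
R1C2 = 12 − 3 = 9 completes the 12 down.
R1C3 = 19 − 11 = 8 completes the 19 across.
R2C3 = 9 − 4 = 5 completes the 9 across.

1 3 5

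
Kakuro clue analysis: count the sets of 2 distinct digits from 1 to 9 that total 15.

2 distinct digits from 1–9 sum between 3 and 17.
Enumerating: {6,9}, {7,8}.

2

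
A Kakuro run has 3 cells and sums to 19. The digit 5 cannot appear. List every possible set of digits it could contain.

{2,8,9}; {3,7,9}; {4,6,9}; {4,7,8}

3 distinct digits from 1–9 sum between 6 and 24.
Dropping sets that contain 5.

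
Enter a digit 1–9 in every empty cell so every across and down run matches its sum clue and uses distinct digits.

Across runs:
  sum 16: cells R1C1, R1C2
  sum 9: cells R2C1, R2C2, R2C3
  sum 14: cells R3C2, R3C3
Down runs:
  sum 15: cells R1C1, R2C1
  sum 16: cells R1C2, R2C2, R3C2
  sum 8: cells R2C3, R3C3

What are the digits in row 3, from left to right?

16 in 2 cells must be {7,9}.
The 9 across and the 15 down share only 6, so R2C1 = 6.
R1C1 = 15 − 6 = 9 completes the 15 down.
R1C2 = 16 − 9 = 7 completes the 16 across.
R2C2 = 1: the only remaining digit allowed by both the 9 across and the 16 down.
R2C3 = 9 − 7 = 2 completes the 9 across.
R3C2 = 16 − 8 = 8 completes the 16 down.
R3C3 = 14 − 8 = 6 completes the 14 across.

8 6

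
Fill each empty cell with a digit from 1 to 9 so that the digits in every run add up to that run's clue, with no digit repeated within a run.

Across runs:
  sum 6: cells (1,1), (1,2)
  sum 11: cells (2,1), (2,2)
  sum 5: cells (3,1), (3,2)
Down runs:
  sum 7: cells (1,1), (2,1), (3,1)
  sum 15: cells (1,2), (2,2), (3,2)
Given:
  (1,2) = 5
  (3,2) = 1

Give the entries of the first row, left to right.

7 in 3 cells must be {1,2,4}.
(1,1) = 6 − 5 = 1 completes the 6 across.
(2,2) = 15 − 6 = 9 completes the 15 down.
(3,1) = 5 − 1 = 4 completes the 5 across.
(2,1) = 11 − 9 = 2 completes the 11 across.

1 5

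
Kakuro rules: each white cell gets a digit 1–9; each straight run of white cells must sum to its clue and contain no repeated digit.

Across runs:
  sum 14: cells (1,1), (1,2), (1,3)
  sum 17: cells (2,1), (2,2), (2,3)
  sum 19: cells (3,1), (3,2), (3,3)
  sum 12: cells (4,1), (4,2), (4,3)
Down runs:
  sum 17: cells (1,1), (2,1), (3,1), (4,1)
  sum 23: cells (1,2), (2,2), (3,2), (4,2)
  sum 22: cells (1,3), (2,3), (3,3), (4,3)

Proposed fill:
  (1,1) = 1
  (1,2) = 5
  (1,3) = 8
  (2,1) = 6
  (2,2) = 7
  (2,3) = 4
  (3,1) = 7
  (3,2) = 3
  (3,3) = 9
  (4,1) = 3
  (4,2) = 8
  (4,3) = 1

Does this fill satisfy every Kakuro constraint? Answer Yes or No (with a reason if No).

Across: 1+5+8=14; 6+7+4=17; 7+3+9=19; 3+8+1=12. Down: 1+6+7+3=17; 5+7+3+8=23; 8+4+9+1=22. No digit repeats within any run.

Yes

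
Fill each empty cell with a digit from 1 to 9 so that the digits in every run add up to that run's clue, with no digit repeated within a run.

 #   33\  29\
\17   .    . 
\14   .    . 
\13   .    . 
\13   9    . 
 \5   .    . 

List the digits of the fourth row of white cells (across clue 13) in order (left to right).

17 in 2 cells must be {8,9}.
R1C1 = 8: the only remaining digit allowed by both the 17 across and the 33 down.
R1C2 = 17 − 8 = 9 completes the 17 across.
R4C2 = 13 − 9 = 4 completes the 13 across.

9 4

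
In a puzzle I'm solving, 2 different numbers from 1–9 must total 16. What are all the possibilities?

{7,9}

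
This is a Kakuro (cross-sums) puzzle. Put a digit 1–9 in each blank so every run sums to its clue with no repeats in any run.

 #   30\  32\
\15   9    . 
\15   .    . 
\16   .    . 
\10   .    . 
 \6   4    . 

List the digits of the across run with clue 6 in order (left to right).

4 2

16 in 2 cells must be {7,9}.
R1C2 = 15 − 9 = 6 completes the 15 across.
Given what's placed, R3C1 must be 7 to fit the 16 across and 30 down.
R3C2 = 16 − 7 = 9 completes the 16 across.
R5C2 = 6 − 4 = 2 completes the 6 across.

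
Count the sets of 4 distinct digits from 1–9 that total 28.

4 distinct digits from 1–9 sum between 10 and 30.
Enumerating: {4,7,8,9}, {5,6,8,9}.

2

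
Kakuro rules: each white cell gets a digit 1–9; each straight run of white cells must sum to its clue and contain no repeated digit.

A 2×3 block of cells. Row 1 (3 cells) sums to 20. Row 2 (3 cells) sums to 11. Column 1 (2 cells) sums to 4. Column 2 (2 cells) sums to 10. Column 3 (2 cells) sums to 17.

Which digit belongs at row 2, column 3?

8

4 in 2 cells must be {1,3}; 17 in 2 cells must be {8,9}.
The 20 across and the 4 down share only 3, so (1,1) = 3.
(2,1) = 4 − 3 = 1 completes the 4 down.
Given what's placed, (2,3) must be 8 to fit the 11 across and 17 down.
(1,3) = 17 − 8 = 9 completes the 17 down.
(2,2) = 11 − 9 = 2 completes the 11 across.
(1,2) = 20 − 12 = 8 completes the 20 across.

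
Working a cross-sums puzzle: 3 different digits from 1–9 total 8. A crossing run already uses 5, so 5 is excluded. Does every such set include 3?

Yes

The only way to make 8 from 3 distinct digits under that restriction is {1,3,4}, which contains 3.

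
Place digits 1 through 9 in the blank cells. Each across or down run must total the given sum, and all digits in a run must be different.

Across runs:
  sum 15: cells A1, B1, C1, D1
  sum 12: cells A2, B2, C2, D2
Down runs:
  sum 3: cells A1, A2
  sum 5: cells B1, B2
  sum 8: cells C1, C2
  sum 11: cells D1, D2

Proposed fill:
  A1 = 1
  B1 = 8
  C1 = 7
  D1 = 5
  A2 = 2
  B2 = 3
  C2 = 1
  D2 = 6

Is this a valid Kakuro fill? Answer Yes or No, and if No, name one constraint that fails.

No — the down run B1–B2 sums to 11, not 5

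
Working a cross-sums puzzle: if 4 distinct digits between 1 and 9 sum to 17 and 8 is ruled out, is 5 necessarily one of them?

Counterexample: {1,3,4,9} sums to 17 under that restriction without using 5.

No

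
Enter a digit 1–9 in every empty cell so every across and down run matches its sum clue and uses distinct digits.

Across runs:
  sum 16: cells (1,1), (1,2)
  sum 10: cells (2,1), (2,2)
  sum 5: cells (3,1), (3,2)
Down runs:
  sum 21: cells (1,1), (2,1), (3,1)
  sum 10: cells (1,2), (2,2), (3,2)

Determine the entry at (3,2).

1

16 in 2 cells must be {7,9}.
The 16 across and the 10 down share only 7, so (1,2) = 7.
The 5 across and the 21 down share only 4, so (3,1) = 4.
(3,2) = 5 − 4 = 1 completes the 5 across.
(1,1) = 16 − 7 = 9 completes the 16 across.
(2,1) = 21 − 13 = 8 completes the 21 down.
(2,2) = 10 − 8 = 2 completes the 10 across.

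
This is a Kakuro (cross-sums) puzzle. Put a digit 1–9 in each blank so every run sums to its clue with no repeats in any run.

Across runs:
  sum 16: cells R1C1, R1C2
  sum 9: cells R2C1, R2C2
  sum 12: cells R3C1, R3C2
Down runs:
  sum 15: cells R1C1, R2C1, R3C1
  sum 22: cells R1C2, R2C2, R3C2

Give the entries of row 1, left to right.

7, 9

16 in 2 cells must be {7,9}.
Nothing is forced directly, so branch on R1C1, whose candidates are 7 or 9. If R1C1 = 9: that forces R1C2 = 7, R2C2 = 6, R3C2 = 9, after which R2C1 would have to be in {3} for the 9 across but in {1,2,4,5} for the 15 down — contradiction. So R1C1 = 7.
R1C2 = 16 − 7 = 9 completes the 16 across.
Nothing is forced directly, so branch on R3C1, whose candidates are 3 or 5. If R3C1 = 3: that forces R2C1 = 5, after which R2C2 would have to be in {4} for the 9 across but in {5,6,7,8} for the 22 down — contradiction. So R3C1 = 5.
R2C1 = 15 − 12 = 3 completes the 15 down.
R2C2 = 9 − 3 = 6 completes the 9 across.
R3C2 = 12 − 5 = 7 completes the 12 across.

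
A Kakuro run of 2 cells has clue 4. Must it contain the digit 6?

The only way to make 4 from 2 distinct digits is {1,3}, which does not contain 6.

No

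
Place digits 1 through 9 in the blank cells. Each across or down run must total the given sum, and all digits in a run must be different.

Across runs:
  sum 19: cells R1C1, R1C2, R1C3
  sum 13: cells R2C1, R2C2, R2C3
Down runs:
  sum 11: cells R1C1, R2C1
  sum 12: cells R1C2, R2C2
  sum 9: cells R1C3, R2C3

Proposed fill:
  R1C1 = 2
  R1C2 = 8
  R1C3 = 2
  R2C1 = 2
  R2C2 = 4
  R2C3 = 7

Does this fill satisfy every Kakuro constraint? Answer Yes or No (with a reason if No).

No — the across run R1C1–R1C3 sums to 12, not 19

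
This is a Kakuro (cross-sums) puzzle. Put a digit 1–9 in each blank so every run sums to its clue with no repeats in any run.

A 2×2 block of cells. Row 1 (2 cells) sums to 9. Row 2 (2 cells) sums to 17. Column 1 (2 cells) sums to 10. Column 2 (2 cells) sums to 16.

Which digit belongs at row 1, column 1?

17 in 2 cells must be {8,9}; 16 in 2 cells must be {7,9}.
The 9 across and the 16 down share only 7, so (1,2) = 7.
(2,2) = 16 − 7 = 9 completes the 16 down.
(1,1) = 9 − 7 = 2 completes the 9 across.
(2,1) = 17 − 9 = 8 completes the 17 across.

2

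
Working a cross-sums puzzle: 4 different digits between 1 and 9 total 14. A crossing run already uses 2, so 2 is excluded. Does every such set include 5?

No

The only way to make 14 from 4 distinct digits under that restriction is {1,3,4,6}, which does not contain 5.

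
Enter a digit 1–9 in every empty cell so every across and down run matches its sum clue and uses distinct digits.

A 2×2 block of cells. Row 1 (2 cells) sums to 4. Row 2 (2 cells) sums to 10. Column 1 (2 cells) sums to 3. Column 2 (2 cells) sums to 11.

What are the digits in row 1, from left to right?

1, 3

4 in 2 cells must be {1,3}; 3 in 2 cells must be {1,2}.
The 4 across and the 3 down share only 1, so (1,1) = 1.
(1,2) = 4 − 1 = 3 completes the 4 across.
(2,1) = 3 − 1 = 2 completes the 3 down.
(2,2) = 10 − 2 = 8 completes the 10 across.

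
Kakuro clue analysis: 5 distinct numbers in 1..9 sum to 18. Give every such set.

{1,2,3,4,8}; {1,2,3,5,7}; {1,2,4,5,6}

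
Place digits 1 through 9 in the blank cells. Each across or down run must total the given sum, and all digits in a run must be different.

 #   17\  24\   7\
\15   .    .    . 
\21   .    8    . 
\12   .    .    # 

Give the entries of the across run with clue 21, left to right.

9, 8, 4

24 in 3 cells must be {7,8,9}.
No cell is forced outright now. R1C2 can only be 7 or 9 (the digits allowed by both its 15 across and its 24 down). If R1C2 = 9: that forces R3C2 = 7, R3C1 = 5, R1C1 = 4, R1C3 = 2, after which R2C1 would have to be in {4,6,7,9} for the 21 across but in {8} for the 17 down — contradiction. So R1C2 = 7.
R3C2 = 24 − 15 = 9 completes the 24 down.
R3C1 = 12 − 9 = 3 completes the 12 across.
No cell is forced outright now. R2C1 can only be 6 or 9 (the digits allowed by both its 21 across and its 17 down). If R2C1 = 6: then R1C1 would have to be in {2,3,5,6} for the 15 across but in {8} for the 17 down — contradiction. So R2C1 = 9.
R1C1 = 17 − 12 = 5 completes the 17 down.
R1C3 = 15 − 12 = 3 completes the 15 across.
R2C3 = 21 − 17 = 4 completes the 21 across.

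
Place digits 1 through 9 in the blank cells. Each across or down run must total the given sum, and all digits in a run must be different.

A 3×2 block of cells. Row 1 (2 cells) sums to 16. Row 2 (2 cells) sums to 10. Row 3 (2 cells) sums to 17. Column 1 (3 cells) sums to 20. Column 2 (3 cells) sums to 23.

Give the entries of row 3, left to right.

16 in 2 cells must be {7,9}; 17 in 2 cells must be {8,9}; 23 in 3 cells must be {6,8,9}.
The 16 across and the 23 down share only 9, so (1,2) = 9.
Given what's placed, (3,2) must be 8 to fit the 17 across and 23 down.
(1,1) = 16 − 9 = 7 completes the 16 across.
(2,2) = 23 − 17 = 6 completes the 23 down.
(3,1) = 17 − 8 = 9 completes the 17 across.
(2,1) = 10 − 6 = 4 completes the 10 across.

9 8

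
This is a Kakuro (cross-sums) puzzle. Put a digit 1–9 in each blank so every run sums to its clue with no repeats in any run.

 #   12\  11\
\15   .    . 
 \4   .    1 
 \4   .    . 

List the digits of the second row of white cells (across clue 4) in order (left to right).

4 in 2 cells must be {1,3}.
R2C1 = 4 − 1 = 3 completes the 4 across.
R3C1 = 1: the only remaining digit allowed by both the 4 across and the 12 down.
R3C2 = 4 − 1 = 3 completes the 4 across.
R1C1 = 12 − 4 = 8 completes the 12 down.
R1C2 = 15 − 8 = 7 completes the 15 across.

3, 1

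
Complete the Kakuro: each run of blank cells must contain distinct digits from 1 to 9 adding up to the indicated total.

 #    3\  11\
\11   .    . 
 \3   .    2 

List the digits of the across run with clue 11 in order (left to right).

3 in 2 cells must be {1,2}.
R1C1 = 2: only digit in both the 11-across and 3-down candidate sets.
R1C2 = 11 − 2 = 9 completes the 11 across.
R2C1 = 3 − 2 = 1 completes the 3 across.

2, 9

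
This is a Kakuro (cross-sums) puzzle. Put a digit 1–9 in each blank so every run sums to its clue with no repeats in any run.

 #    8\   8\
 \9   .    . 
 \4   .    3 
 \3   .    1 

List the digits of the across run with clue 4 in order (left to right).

4 in 2 cells must be {1,3}; 3 in 2 cells must be {1,2}.
R1C2 = 8 − 4 = 4 completes the 8 down.
R2C1 = 4 − 3 = 1 completes the 4 across.
R3C1 = 3 − 1 = 2 completes the 3 across.
R1C1 = 9 − 4 = 5 completes the 9 across.

1 3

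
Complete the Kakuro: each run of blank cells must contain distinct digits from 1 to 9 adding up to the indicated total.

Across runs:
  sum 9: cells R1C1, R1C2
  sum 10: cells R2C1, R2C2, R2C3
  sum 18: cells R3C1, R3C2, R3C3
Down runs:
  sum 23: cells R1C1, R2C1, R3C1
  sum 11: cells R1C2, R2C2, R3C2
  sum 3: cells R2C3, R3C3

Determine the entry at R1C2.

1

23 in 3 cells must be {6,8,9}; 3 in 2 cells must be {1,2}.
Only 6 fits R2C1 under both its across sum 10 and down sum 23.
Given what's placed, R2C3 must be 1 to fit the 10 across and 3 down.
R3C3 = 3 − 1 = 2 completes the 3 down.
R1C1 = 8: the only remaining digit allowed by both the 9 across and the 23 down.
R1C2 = 9 − 8 = 1 completes the 9 across.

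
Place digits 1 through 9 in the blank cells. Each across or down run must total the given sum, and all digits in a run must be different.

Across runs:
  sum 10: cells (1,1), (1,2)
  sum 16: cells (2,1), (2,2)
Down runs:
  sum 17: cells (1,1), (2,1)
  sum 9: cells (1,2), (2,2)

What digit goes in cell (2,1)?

16 in 2 cells must be {7,9}; 17 in 2 cells must be {8,9}.
The 16 across and the 17 down share only 9, so (2,1) = 9.
(2,2) = 16 − 9 = 7 completes the 16 across.
(1,1) = 17 − 9 = 8 completes the 17 down.
(1,2) = 10 − 8 = 2 completes the 10 across.

9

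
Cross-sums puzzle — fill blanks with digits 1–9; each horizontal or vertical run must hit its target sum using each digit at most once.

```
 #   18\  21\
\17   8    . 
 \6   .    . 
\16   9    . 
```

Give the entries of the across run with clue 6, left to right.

17 in 2 cells must be {8,9}; 16 in 2 cells must be {7,9}.
R1C2 = 17 − 8 = 9 completes the 17 across.
R2C1 = 18 − 17 = 1 completes the 18 down.
R2C2 = 6 − 1 = 5 completes the 6 across.
R3C2 = 16 − 9 = 7 completes the 16 across.

1, 5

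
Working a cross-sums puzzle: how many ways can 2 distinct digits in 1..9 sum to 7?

3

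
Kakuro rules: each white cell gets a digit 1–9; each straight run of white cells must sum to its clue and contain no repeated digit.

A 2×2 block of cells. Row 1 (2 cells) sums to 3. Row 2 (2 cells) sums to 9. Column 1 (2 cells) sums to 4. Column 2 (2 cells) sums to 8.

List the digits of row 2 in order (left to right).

3 6

3 in 2 cells must be {1,2}; 4 in 2 cells must be {1,3}.
The 3 across and the 4 down share only 1, so (1,1) = 1.
(1,2) = 3 − 1 = 2 completes the 3 across.
(2,1) = 4 − 1 = 3 completes the 4 down.
(2,2) = 9 − 3 = 6 completes the 9 across.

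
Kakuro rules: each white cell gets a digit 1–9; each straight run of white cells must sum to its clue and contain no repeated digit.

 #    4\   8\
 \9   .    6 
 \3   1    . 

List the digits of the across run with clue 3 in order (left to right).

3 in 2 cells must be {1,2}; 4 in 2 cells must be {1,3}.
R1C1 = 9 − 6 = 3 completes the 9 across.
R2C2 = 3 − 1 = 2 completes the 3 across.

1 2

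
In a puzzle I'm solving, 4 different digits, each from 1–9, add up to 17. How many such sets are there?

4 distinct digits from 1–9 sum between 10 and 30.

9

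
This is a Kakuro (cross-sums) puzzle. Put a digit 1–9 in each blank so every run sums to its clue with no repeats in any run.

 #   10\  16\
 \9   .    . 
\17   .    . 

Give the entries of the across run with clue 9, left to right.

2, 7

17 in 2 cells must be {8,9}; 16 in 2 cells must be {7,9}.
The 9 across and the 16 down share only 7, so R1C2 = 7.
R2C2 = 16 − 7 = 9 completes the 16 down.
R1C1 = 9 − 7 = 2 completes the 9 across.
R2C1 = 17 − 9 = 8 completes the 17 across.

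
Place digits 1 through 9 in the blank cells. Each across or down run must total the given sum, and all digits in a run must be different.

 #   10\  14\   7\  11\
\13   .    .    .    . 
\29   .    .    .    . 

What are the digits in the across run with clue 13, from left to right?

1 6 2 4

29 in 4 cells must be {5,7,8,9}.
Only 5 fits R2C3 under both its across sum 29 and down sum 7.
R1C3 = 7 − 5 = 2 completes the 7 down.
Given what's placed, R1C2 must be 6 to fit the 13 across and 14 down.
R1C4 = 4: the only remaining digit allowed by both the 13 across and the 11 down.
R2C2 = 14 − 6 = 8 completes the 14 down.
R2C4 = 11 − 4 = 7 completes the 11 down.
R1C1 = 13 − 12 = 1 completes the 13 across.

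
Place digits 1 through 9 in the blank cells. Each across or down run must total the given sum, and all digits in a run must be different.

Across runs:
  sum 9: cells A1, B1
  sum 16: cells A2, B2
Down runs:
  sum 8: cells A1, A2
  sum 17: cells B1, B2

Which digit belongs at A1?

16 in 2 cells must be {7,9}; 17 in 2 cells must be {8,9}.
The 9 across and the 17 down share only 8, so B1 = 8.
The 16 across and the 8 down share only 7, so A2 = 7.
B2 = 16 − 7 = 9 completes the 16 across.
A1 = 9 − 8 = 1 completes the 9 across.

1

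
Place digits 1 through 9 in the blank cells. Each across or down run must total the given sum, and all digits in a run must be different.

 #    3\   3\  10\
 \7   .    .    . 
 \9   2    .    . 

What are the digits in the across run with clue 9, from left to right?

7 in 3 cells must be {1,2,4}; 3 in 2 cells must be {1,2}.
R1C1 = 3 − 2 = 1 completes the 3 down.
R1C2 = 2: the only remaining digit allowed by both the 7 across and the 3 down.
R1C3 = 7 − 3 = 4 completes the 7 across.
R2C2 = 3 − 2 = 1 completes the 3 down.
R2C3 = 9 − 3 = 6 completes the 9 across.

2, 1, 6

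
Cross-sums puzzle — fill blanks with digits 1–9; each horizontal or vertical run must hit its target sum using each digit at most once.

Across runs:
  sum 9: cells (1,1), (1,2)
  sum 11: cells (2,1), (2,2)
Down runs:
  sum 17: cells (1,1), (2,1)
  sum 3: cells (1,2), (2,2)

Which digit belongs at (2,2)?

17 in 2 cells must be {8,9}; 3 in 2 cells must be {1,2}.
The 9 across and the 17 down share only 8, so (1,1) = 8.
(1,2) = 9 − 8 = 1 completes the 9 across.
(2,1) = 17 − 8 = 9 completes the 17 down.
(2,2) = 11 − 9 = 2 completes the 11 across.

2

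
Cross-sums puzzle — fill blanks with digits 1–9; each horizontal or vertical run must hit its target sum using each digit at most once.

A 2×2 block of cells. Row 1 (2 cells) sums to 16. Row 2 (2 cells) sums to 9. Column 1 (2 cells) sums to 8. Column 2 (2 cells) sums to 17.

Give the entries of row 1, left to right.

7, 9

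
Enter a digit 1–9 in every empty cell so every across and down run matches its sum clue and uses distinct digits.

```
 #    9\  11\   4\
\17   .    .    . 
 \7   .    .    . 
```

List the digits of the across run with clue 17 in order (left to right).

5 9 3

7 in 3 cells must be {1,2,4}; 4 in 2 cells must be {1,3}.
The 7 across and the 4 down share only 1, so R2C3 = 1.
R1C3 = 4 − 1 = 3 completes the 4 down.
Nothing is forced directly, so branch on R2C1, whose candidates are 2 or 4. If R2C1 = 2: then R1C1 would have to be in {5,6,8,9} for the 17 across but in {7} for the 9 down — contradiction. So R2C1 = 4.
R1C1 = 9 − 4 = 5 completes the 9 down.
R1C2 = 17 − 8 = 9 completes the 17 across.
R2C2 = 7 − 5 = 2 completes the 7 across.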